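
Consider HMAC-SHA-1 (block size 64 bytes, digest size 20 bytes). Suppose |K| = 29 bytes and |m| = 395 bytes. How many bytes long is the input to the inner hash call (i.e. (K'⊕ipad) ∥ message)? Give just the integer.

459

Key is 29 ≤ 64 bytes, zero-padded: |K'| = 64.
Inner input = (K'⊕ipad) ∥ m → 64 + 395 = 459 bytes.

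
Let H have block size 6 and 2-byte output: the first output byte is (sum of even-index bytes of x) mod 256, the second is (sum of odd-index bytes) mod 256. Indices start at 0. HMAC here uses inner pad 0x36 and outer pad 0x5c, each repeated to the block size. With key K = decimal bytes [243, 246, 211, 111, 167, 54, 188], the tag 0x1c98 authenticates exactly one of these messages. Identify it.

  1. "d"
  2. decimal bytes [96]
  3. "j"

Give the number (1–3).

Key decimal bytes [243, 246, 211, 111, 167, 54, 188] = f3 f6 d3 6f a7 36 bc is 7 bytes > B = 6, so hash it first: H(key) = 29 9b, then zero-pad to 6 bytes: K' = 29 9b 00 00 00 00.
K' ⊕ ipad = 1f ad 36 36 36 36; K' ⊕ opad = 75 c7 5c 5c 5c 5c.
m1: inner = H(1f ad 36 36 36 36 64) = ef 19; tag = H(75 c7 5c 5c 5c 5c ef 19) = 1c98 ← matches
m2: inner = H(1f ad 36 36 36 36 60) = eb 19; tag = H(75 c7 5c 5c 5c 5c eb 19) = 1898
m3: inner = H(1f ad 36 36 36 36 6a) = f5 19; tag = H(75 c7 5c 5c 5c 5c f5 19) = 2298

1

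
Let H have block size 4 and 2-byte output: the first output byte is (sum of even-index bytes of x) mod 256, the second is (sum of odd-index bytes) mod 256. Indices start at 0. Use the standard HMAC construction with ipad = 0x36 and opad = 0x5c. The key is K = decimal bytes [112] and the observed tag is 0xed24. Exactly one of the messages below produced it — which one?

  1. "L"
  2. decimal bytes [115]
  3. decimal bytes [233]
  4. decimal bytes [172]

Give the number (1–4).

3

Key decimal bytes [112] = 70 is 1 byte ≤ B = 4; zero-pad to 4 bytes: K' = 70 00 00 00.
K' ⊕ ipad = 46 36 36 36; K' ⊕ opad = 2c 5c 5c 5c.
m1: inner = H(46 36 36 36 4c) = c8 6c; tag = H(2c 5c 5c 5c c8 6c) = 5024
m2: inner = H(46 36 36 36 73) = ef 6c; tag = H(2c 5c 5c 5c ef 6c) = 7724
m3: inner = H(46 36 36 36 e9) = 65 6c; tag = H(2c 5c 5c 5c 65 6c) = ed24 ← matches
m4: inner = H(46 36 36 36 ac) = 28 6c; tag = H(2c 5c 5c 5c 28 6c) = b024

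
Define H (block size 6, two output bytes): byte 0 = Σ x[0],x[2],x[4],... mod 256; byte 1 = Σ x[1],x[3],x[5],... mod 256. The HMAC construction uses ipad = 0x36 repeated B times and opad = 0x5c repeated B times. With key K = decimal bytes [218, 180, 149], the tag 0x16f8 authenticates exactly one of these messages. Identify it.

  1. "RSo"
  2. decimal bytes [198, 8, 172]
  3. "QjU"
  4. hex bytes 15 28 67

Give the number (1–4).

Key decimal bytes [218, 180, 149] = da b4 95 is 3 bytes ≤ B = 6; zero-pad to 6 bytes: K' = da b4 95 00 00 00.
K' ⊕ ipad = ec 82 a3 36 36 36; K' ⊕ opad = 86 e8 c9 5c 5c 5c.
m1: inner = H(ec 82 a3 36 36 36 52 53 6f) = 86 41; tag = H(86 e8 c9 5c 5c 5c 86 41) = 31e1
m2: inner = H(ec 82 a3 36 36 36 c6 08 ac) = 37 f6; tag = H(86 e8 c9 5c 5c 5c 37 f6) = e296
m3: inner = H(ec 82 a3 36 36 36 51 6a 55) = 6b 58; tag = H(86 e8 c9 5c 5c 5c 6b 58) = 16f8 ← matches
m4: inner = H(ec 82 a3 36 36 36 15 28 67) = 41 16; tag = H(86 e8 c9 5c 5c 5c 41 16) = ecb6

3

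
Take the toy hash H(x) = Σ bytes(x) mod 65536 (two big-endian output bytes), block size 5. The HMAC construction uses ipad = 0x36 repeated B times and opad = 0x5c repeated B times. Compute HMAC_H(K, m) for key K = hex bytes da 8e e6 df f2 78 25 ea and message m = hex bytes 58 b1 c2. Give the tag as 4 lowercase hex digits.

029a

Key hex bytes da 8e e6 df f2 78 25 ea is 8 bytes > B = 5, so hash it first: H(key) = 05 a6, then zero-pad to 5 bytes: K' = 05 a6 00 00 00.
K' ⊕ ipad = 33 90 36 36 36.  K' ⊕ opad = 59 fa 5c 5c 5c.
Inner input = (K'⊕ipad) ∥ m = 33 90 36 36 36 ∥ 58 b1 c2.
Inner hash: sum = 51+144+54+54+54+88+177+194 = 816 → 03 30.
Outer input = (K'⊕opad) ∥ inner = 59 fa 5c 5c 5c ∥ 03 30.
Outer hash (tag): sum = 89+250+92+92+92+3+48 = 666 → 02 9a.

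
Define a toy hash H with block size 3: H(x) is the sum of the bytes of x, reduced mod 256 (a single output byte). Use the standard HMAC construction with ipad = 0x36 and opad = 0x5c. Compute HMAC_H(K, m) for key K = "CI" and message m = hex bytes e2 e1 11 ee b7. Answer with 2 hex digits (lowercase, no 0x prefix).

Key "CI" = 43 49 is 2 bytes ≤ B = 3; zero-pad to 3 bytes: K' = 43 49 00.
K' ⊕ ipad = 75 7f 36.  K' ⊕ opad = 1f 15 5c.
Inner input = (K'⊕ipad) ∥ m = 75 7f 36 ∥ e2 e1 11 ee b7.
Inner hash: sum = 117+127+54+226+225+17+238+183 = 1187; mod 256 = 163 → a3.
Outer input = (K'⊕opad) ∥ inner = 1f 15 5c ∥ a3.
Outer hash (tag): sum = 31+21+92+163 = 307; mod 256 = 51 → 33.

33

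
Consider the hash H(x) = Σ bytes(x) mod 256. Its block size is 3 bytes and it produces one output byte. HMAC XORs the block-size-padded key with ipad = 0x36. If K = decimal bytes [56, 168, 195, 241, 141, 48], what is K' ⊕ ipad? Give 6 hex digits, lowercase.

Key decimal bytes [56, 168, 195, 241, 141, 48] = 38 a8 c3 f1 8d 30 is 6 bytes > B = 3, so hash it first: H(key) = 51, then zero-pad to 3 bytes: K' = 51 00 00.
XOR each byte with 0x36: 51⊕36=67, 00⊕36=36, 00⊕36=36.

673636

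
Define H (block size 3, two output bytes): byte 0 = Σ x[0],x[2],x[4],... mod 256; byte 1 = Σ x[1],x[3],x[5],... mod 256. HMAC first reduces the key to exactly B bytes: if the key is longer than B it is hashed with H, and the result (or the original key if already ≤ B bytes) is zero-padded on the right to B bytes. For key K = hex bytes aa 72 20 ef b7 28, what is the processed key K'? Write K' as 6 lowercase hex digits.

818900

|K| = 6 > B = 3, so first hash the key.
H(K): even-index sum = 385 mod 256 = 129; odd-index sum = 393 mod 256 = 137 → 81 89.
Zero-pad H(K) = 81 89 to 3 bytes: K' = 81 89 00.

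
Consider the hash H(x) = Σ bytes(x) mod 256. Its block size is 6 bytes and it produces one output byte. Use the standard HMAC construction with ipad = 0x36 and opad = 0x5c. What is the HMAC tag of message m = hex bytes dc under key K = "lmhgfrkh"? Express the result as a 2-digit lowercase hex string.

Key "lmhgfrkh" = 6c 6d 68 67 66 72 6b 68 is 8 bytes > B = 6, so hash it first: H(key) = 53, then zero-pad to 6 bytes: K' = 53 00 00 00 00 00.
K' ⊕ ipad = 65 36 36 36 36 36.  K' ⊕ opad = 0f 5c 5c 5c 5c 5c.
Inner input = (K'⊕ipad) ∥ m = 65 36 36 36 36 36 ∥ dc.
Inner hash: sum = 101+54+54+54+54+54+220 = 591; mod 256 = 79 → 4f.
Outer input = (K'⊕opad) ∥ inner = 0f 5c 5c 5c 5c 5c ∥ 4f.
Outer hash (tag): sum = 15+92+92+92+92+92+79 = 554; mod 256 = 42 → 2a.

2a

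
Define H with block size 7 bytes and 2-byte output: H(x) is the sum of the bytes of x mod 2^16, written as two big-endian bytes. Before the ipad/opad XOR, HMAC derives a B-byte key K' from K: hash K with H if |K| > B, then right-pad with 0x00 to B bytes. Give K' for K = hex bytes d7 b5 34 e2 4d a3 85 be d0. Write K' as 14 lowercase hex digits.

05a50000000000

|K| = 9 > B = 7, so first hash the key.
H(K): sum = 215+181+52+226+77+163+133+190+208 = 1445 → 05 a5.
Zero-pad H(K) = 05 a5 to 7 bytes: K' = 05 a5 00 00 00 00 00.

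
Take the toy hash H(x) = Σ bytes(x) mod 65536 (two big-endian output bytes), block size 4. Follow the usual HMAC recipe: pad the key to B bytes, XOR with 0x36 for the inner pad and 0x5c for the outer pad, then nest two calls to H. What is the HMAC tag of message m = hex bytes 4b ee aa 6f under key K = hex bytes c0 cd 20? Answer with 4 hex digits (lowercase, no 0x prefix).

Key hex bytes c0 cd 20 is 3 bytes ≤ B = 4; zero-pad to 4 bytes: K' = c0 cd 20 00.
K' ⊕ ipad = f6 fb 16 36.  K' ⊕ opad = 9c 91 7c 5c.
Inner input = (K'⊕ipad) ∥ m = f6 fb 16 36 ∥ 4b ee aa 6f.
Inner hash: sum = 246+251+22+54+75+238+170+111 = 1167 → 04 8f.
Outer input = (K'⊕opad) ∥ inner = 9c 91 7c 5c ∥ 04 8f.
Outer hash (tag): sum = 156+145+124+92+4+143 = 664 → 02 98.

0298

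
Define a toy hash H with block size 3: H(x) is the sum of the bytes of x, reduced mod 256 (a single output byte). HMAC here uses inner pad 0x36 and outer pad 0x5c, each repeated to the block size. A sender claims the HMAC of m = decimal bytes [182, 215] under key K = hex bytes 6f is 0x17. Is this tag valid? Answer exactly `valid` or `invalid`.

Key hex bytes 6f is 1 byte ≤ B = 3; zero-pad to 3 bytes: K' = 6f 00 00.
K' ⊕ ipad = 59 36 36; K' ⊕ opad = 33 5c 5c.
Inner hash: sum = 89+54+54+182+215 = 594; mod 256 = 82 → 52.
Outer hash (recomputed tag): sum = 51+92+92+82 = 317; mod 256 = 61 → 3d.
Recomputed tag = 3d; claimed = 17 → mismatch.

invalid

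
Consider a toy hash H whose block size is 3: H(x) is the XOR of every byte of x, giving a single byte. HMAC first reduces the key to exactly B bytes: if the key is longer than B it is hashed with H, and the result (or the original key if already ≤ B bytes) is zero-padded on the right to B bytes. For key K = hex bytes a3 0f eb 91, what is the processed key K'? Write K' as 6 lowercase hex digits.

|K| = 4 > B = 3, so first hash the key.
H(K): XOR a3⊕0f⊕eb⊕91 = d6.
Zero-pad H(K) = d6 to 3 bytes: K' = d6 00 00.

d60000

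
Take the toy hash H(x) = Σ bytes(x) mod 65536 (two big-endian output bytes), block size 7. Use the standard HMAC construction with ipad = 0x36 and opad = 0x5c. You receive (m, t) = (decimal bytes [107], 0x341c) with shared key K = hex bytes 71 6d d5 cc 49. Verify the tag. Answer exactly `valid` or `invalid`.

invalid

Key hex bytes 71 6d d5 cc 49 is 5 bytes ≤ B = 7; zero-pad to 7 bytes: K' = 71 6d d5 cc 49 00 00.
K' ⊕ ipad = 47 5b e3 fa 7f 36 36; K' ⊕ opad = 2d 31 89 90 15 5c 5c.
Inner hash: sum = 71+91+227+250+127+54+54+107 = 981 → 03 d5.
Outer hash (recomputed tag): sum = 45+49+137+144+21+92+92+3+213 = 796 → 03 1c.
Recomputed tag = 031c; claimed = 341c → mismatch.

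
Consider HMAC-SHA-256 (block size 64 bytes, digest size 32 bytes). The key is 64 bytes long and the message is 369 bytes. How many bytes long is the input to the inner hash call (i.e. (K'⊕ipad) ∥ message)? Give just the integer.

433

Key is 64 ≤ 64 bytes, zero-padded: |K'| = 64.
Inner input = (K'⊕ipad) ∥ m → 64 + 369 = 433 bytes.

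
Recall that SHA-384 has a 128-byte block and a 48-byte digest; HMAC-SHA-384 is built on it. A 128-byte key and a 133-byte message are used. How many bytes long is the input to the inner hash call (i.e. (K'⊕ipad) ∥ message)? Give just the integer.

261

Key is 128 ≤ 128 bytes, zero-padded: |K'| = 128.
Inner input = (K'⊕ipad) ∥ m → 128 + 133 = 261 bytes.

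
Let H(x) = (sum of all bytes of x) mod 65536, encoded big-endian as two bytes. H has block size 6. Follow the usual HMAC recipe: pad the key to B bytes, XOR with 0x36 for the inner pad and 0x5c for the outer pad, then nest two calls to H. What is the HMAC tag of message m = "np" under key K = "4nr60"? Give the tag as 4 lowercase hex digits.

02b3

Key "4nr60" = 34 6e 72 36 30 is 5 bytes ≤ B = 6; zero-pad to 6 bytes: K' = 34 6e 72 36 30 00.
K' ⊕ ipad = 02 58 44 00 06 36.  K' ⊕ opad = 68 32 2e 6a 6c 5c.
Inner input = (K'⊕ipad) ∥ m = 02 58 44 00 06 36 ∥ 6e 70.
Inner hash: sum = 2+88+68+0+6+54+110+112 = 440 → 01 b8.
Outer input = (K'⊕opad) ∥ inner = 68 32 2e 6a 6c 5c ∥ 01 b8.
Outer hash (tag): sum = 104+50+46+106+108+92+1+184 = 691 → 02 b3.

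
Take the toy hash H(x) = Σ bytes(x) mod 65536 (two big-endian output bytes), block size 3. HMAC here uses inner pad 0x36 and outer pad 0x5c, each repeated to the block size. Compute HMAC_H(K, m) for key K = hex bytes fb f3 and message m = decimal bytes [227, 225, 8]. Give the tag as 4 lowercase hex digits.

0249

Key hex bytes fb f3 is 2 bytes ≤ B = 3; zero-pad to 3 bytes: K' = fb f3 00.
K' ⊕ ipad = cd c5 36.  K' ⊕ opad = a7 af 5c.
Inner input = (K'⊕ipad) ∥ m = cd c5 36 ∥ e3 e1 08.
Inner hash: sum = 205+197+54+227+225+8 = 916 → 03 94.
Outer input = (K'⊕opad) ∥ inner = a7 af 5c ∥ 03 94.
Outer hash (tag): sum = 167+175+92+3+148 = 585 → 02 49.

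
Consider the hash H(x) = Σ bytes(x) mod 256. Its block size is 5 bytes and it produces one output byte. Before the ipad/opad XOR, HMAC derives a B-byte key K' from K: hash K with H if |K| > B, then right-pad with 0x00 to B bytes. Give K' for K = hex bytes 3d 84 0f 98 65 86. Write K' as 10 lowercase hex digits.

5300000000

|K| = 6 > B = 5, so first hash the key.
H(K): sum = 61+132+15+152+101+134 = 595; mod 256 = 83 → 53.
Zero-pad H(K) = 53 to 5 bytes: K' = 53 00 00 00 00.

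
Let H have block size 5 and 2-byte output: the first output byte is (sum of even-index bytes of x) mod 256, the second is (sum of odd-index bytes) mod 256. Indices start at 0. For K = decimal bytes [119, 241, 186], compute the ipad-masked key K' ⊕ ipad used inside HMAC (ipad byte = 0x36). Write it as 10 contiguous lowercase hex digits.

Key decimal bytes [119, 241, 186] = 77 f1 ba is 3 bytes ≤ B = 5; zero-pad to 5 bytes: K' = 77 f1 ba 00 00.
XOR each byte with 0x36: 77⊕36=41, f1⊕36=c7, ba⊕36=8c, 00⊕36=36, 00⊕36=36.

41c78c3636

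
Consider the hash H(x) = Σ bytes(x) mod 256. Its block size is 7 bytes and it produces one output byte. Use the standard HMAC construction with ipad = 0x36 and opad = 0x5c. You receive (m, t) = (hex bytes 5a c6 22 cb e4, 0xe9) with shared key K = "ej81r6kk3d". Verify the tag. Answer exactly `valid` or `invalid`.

Key "ej81r6kk3d" = 65 6a 38 31 72 36 6b 6b 33 64 is 10 bytes > B = 7, so hash it first: H(key) = 4d, then zero-pad to 7 bytes: K' = 4d 00 00 00 00 00 00.
K' ⊕ ipad = 7b 36 36 36 36 36 36; K' ⊕ opad = 11 5c 5c 5c 5c 5c 5c.
Inner hash: sum = 123+54+54+54+54+54+54+90+198+34+203+228 = 1200; mod 256 = 176 → b0.
Outer hash (recomputed tag): sum = 17+92+92+92+92+92+92+176 = 745; mod 256 = 233 → e9.
Recomputed tag = e9; claimed = e9 → match.

valid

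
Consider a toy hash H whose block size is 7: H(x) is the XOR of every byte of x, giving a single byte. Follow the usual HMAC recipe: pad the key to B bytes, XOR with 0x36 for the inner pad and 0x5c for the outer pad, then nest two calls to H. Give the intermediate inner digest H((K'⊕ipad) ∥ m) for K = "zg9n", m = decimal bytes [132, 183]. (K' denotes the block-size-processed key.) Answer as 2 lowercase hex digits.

4f

Key "zg9n" = 7a 67 39 6e is 4 bytes ≤ B = 7; zero-pad to 7 bytes: K' = 7a 67 39 6e 00 00 00.
K' ⊕ ipad = 4c 51 0f 58 36 36 36.
Inner input = 4c 51 0f 58 36 36 36 ∥ 84 b7.
Inner hash: XOR 4c⊕51⊕0f⊕58⊕36⊕36⊕36⊕84⊕b7 = 4f.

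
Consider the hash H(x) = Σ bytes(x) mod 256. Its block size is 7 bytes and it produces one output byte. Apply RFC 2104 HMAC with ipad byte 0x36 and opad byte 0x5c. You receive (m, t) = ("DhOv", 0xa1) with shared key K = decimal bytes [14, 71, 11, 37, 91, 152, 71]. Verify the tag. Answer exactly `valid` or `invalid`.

invalid

Key decimal bytes [14, 71, 11, 37, 91, 152, 71] = 0e 47 0b 25 5b 98 47 is exactly B = 7 bytes: K' = 0e 47 0b 25 5b 98 47.
K' ⊕ ipad = 38 71 3d 13 6d ae 71; K' ⊕ opad = 52 1b 57 79 07 c4 1b.
Inner hash: sum = 56+113+61+19+109+174+113+68+104+79+118 = 1014; mod 256 = 246 → f6.
Outer hash (recomputed tag): sum = 82+27+87+121+7+196+27+246 = 793; mod 256 = 25 → 19.
Recomputed tag = 19; claimed = a1 → mismatch.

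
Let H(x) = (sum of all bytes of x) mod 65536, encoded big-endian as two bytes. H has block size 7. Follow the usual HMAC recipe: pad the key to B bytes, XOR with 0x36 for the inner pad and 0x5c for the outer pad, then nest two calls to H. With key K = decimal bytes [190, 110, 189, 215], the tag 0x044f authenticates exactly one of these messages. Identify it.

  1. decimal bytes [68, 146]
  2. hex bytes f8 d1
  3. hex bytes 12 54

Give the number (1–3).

Key decimal bytes [190, 110, 189, 215] = be 6e bd d7 is 4 bytes ≤ B = 7; zero-pad to 7 bytes: K' = be 6e bd d7 00 00 00.
K' ⊕ ipad = 88 58 8b e1 36 36 36; K' ⊕ opad = e2 32 e1 8b 5c 5c 5c.
m1: inner = H(88 58 8b e1 36 36 36 44 92) = 03 c4; tag = H(e2 32 e1 8b 5c 5c 5c 03 c4) = 045b
m2: inner = H(88 58 8b e1 36 36 36 f8 d1) = 04 b7; tag = H(e2 32 e1 8b 5c 5c 5c 04 b7) = 044f ← matches
m3: inner = H(88 58 8b e1 36 36 36 12 54) = 03 54; tag = H(e2 32 e1 8b 5c 5c 5c 03 54) = 03eb

2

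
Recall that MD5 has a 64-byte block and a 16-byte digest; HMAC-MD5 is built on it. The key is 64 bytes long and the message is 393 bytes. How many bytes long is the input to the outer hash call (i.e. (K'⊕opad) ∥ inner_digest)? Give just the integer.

80

Key is 64 ≤ 64 bytes, zero-padded: |K'| = 64.
Outer input = (K'⊕opad) ∥ H(inner) → 64 + 16 = 80 bytes.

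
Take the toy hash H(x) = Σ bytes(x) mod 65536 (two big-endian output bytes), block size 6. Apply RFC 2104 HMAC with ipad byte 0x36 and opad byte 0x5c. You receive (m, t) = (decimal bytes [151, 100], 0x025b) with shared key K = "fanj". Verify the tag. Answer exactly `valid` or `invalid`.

Key "fanj" = 66 61 6e 6a is 4 bytes ≤ B = 6; zero-pad to 6 bytes: K' = 66 61 6e 6a 00 00.
K' ⊕ ipad = 50 57 58 5c 36 36; K' ⊕ opad = 3a 3d 32 36 5c 5c.
Inner hash: sum = 80+87+88+92+54+54+151+100 = 706 → 02 c2.
Outer hash (recomputed tag): sum = 58+61+50+54+92+92+2+194 = 603 → 02 5b.
Recomputed tag = 025b; claimed = 025b → match.

valid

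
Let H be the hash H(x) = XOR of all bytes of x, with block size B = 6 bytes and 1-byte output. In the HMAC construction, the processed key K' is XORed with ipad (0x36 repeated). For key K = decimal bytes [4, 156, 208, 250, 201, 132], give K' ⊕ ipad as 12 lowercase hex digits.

Key decimal bytes [4, 156, 208, 250, 201, 132] = 04 9c d0 fa c9 84 is exactly B = 6 bytes: K' = 04 9c d0 fa c9 84.
XOR each byte with 0x36: 04⊕36=32, 9c⊕36=aa, d0⊕36=e6, fa⊕36=cc, c9⊕36=ff, 84⊕36=b2.

32aae6ccffb2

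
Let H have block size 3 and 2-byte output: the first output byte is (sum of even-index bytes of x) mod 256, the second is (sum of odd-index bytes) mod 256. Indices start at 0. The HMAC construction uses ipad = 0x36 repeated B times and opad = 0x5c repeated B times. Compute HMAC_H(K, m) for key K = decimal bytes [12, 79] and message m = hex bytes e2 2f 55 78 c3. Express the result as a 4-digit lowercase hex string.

1f2a

Key decimal bytes [12, 79] = 0c 4f is 2 bytes ≤ B = 3; zero-pad to 3 bytes: K' = 0c 4f 00.
K' ⊕ ipad = 3a 79 36.  K' ⊕ opad = 50 13 5c.
Inner input = (K'⊕ipad) ∥ m = 3a 79 36 ∥ e2 2f 55 78 c3.
Inner hash: even-index sum = 279 mod 256 = 23; odd-index sum = 627 mod 256 = 115 → 17 73.
Outer input = (K'⊕opad) ∥ inner = 50 13 5c ∥ 17 73.
Outer hash (tag): even-index sum = 287 mod 256 = 31; odd-index sum = 42 mod 256 = 42 → 1f 2a.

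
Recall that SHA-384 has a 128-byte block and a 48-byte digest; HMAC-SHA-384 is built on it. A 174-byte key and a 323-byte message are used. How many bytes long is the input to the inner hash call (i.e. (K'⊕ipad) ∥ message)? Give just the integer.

Key is 174 > 128 bytes, so it is hashed to 48 bytes then zero-padded to 128: |K'| = 128.
Inner input = (K'⊕ipad) ∥ m → 128 + 323 = 451 bytes.

451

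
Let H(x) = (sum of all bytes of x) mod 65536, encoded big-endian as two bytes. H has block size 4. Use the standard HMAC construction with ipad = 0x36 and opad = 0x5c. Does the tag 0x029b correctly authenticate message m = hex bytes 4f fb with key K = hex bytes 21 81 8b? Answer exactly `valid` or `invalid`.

valid

Key hex bytes 21 81 8b is 3 bytes ≤ B = 4; zero-pad to 4 bytes: K' = 21 81 8b 00.
K' ⊕ ipad = 17 b7 bd 36; K' ⊕ opad = 7d dd d7 5c.
Inner hash: sum = 23+183+189+54+79+251 = 779 → 03 0b.
Outer hash (recomputed tag): sum = 125+221+215+92+3+11 = 667 → 02 9b.
Recomputed tag = 029b; claimed = 029b → match.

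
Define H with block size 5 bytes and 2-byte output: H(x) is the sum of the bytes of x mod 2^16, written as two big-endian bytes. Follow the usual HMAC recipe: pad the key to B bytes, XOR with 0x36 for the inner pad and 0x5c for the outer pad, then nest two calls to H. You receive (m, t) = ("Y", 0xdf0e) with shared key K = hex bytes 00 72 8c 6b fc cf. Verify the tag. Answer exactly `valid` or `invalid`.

Key hex bytes 00 72 8c 6b fc cf is 6 bytes > B = 5, so hash it first: H(key) = 03 34, then zero-pad to 5 bytes: K' = 03 34 00 00 00.
K' ⊕ ipad = 35 02 36 36 36; K' ⊕ opad = 5f 68 5c 5c 5c.
Inner hash: sum = 53+2+54+54+54+89 = 306 → 01 32.
Outer hash (recomputed tag): sum = 95+104+92+92+92+1+50 = 526 → 02 0e.
Recomputed tag = 020e; claimed = df0e → mismatch.

invalid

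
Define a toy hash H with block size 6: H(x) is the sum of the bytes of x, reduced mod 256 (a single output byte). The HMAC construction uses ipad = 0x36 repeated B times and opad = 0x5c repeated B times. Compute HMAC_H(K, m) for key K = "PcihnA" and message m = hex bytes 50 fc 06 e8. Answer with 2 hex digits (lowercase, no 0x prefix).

Key "PcihnA" = 50 63 69 68 6e 41 is exactly B = 6 bytes: K' = 50 63 69 68 6e 41.
K' ⊕ ipad = 66 55 5f 5e 58 77.  K' ⊕ opad = 0c 3f 35 34 32 1d.
Inner input = (K'⊕ipad) ∥ m = 66 55 5f 5e 58 77 ∥ 50 fc 06 e8.
Inner hash: sum = 102+85+95+94+88+119+80+252+6+232 = 1153; mod 256 = 129 → 81.
Outer input = (K'⊕opad) ∥ inner = 0c 3f 35 34 32 1d ∥ 81.
Outer hash (tag): sum = 12+63+53+52+50+29+129 = 388; mod 256 = 132 → 84.

84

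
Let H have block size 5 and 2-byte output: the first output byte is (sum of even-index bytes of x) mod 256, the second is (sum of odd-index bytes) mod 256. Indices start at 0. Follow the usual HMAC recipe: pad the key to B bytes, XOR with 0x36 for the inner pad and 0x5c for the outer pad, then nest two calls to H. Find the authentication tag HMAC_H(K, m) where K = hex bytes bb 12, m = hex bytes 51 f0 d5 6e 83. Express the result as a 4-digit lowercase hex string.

a201

Key hex bytes bb 12 is 2 bytes ≤ B = 5; zero-pad to 5 bytes: K' = bb 12 00 00 00.
K' ⊕ ipad = 8d 24 36 36 36.  K' ⊕ opad = e7 4e 5c 5c 5c.
Inner input = (K'⊕ipad) ∥ m = 8d 24 36 36 36 ∥ 51 f0 d5 6e 83.
Inner hash: even-index sum = 599 mod 256 = 87; odd-index sum = 515 mod 256 = 3 → 57 03.
Outer input = (K'⊕opad) ∥ inner = e7 4e 5c 5c 5c ∥ 57 03.
Outer hash (tag): even-index sum = 418 mod 256 = 162; odd-index sum = 257 mod 256 = 1 → a2 01.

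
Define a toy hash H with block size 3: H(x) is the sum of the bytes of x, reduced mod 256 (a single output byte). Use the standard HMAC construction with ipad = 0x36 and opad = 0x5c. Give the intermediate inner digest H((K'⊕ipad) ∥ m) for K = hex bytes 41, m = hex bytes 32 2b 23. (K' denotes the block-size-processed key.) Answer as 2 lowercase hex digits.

Key hex bytes 41 is 1 byte ≤ B = 3; zero-pad to 3 bytes: K' = 41 00 00.
K' ⊕ ipad = 77 36 36.
Inner input = 77 36 36 ∥ 32 2b 23.
Inner hash: sum = 119+54+54+50+43+35 = 355; mod 256 = 99 → 63.

63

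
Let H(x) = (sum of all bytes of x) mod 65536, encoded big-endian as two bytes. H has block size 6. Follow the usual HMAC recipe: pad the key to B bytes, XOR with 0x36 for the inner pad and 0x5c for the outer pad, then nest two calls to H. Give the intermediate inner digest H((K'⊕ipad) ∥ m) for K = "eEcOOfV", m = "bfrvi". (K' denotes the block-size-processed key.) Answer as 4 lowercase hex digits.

Key "eEcOOfV" = 65 45 63 4f 4f 66 56 is 7 bytes > B = 6, so hash it first: H(key) = 02 67, then zero-pad to 6 bytes: K' = 02 67 00 00 00 00.
K' ⊕ ipad = 34 51 36 36 36 36.
Inner input = 34 51 36 36 36 36 ∥ 62 66 72 76 69.
Inner hash: sum = 52+81+54+54+54+54+98+102+114+118+105 = 886 → 03 76.

0376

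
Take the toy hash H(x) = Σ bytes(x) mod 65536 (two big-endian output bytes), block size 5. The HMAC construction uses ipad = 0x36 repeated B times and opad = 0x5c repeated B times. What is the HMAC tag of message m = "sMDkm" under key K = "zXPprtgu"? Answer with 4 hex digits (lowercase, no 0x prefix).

Key "zXPprtgu" = 7a 58 50 70 72 74 67 75 is 8 bytes > B = 5, so hash it first: H(key) = 03 54, then zero-pad to 5 bytes: K' = 03 54 00 00 00.
K' ⊕ ipad = 35 62 36 36 36.  K' ⊕ opad = 5f 08 5c 5c 5c.
Inner input = (K'⊕ipad) ∥ m = 35 62 36 36 36 ∥ 73 4d 44 6b 6d.
Inner hash: sum = 53+98+54+54+54+115+77+68+107+109 = 789 → 03 15.
Outer input = (K'⊕opad) ∥ inner = 5f 08 5c 5c 5c ∥ 03 15.
Outer hash (tag): sum = 95+8+92+92+92+3+21 = 403 → 01 93.

0193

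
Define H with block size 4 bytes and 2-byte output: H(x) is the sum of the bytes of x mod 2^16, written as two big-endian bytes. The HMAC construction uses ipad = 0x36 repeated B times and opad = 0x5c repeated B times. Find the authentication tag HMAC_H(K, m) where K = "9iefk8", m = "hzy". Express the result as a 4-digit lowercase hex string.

Key "9iefk8" = 39 69 65 66 6b 38 is 6 bytes > B = 4, so hash it first: H(key) = 02 10, then zero-pad to 4 bytes: K' = 02 10 00 00.
K' ⊕ ipad = 34 26 36 36.  K' ⊕ opad = 5e 4c 5c 5c.
Inner input = (K'⊕ipad) ∥ m = 34 26 36 36 ∥ 68 7a 79.
Inner hash: sum = 52+38+54+54+104+122+121 = 545 → 02 21.
Outer input = (K'⊕opad) ∥ inner = 5e 4c 5c 5c ∥ 02 21.
Outer hash (tag): sum = 94+76+92+92+2+33 = 389 → 01 85.

0185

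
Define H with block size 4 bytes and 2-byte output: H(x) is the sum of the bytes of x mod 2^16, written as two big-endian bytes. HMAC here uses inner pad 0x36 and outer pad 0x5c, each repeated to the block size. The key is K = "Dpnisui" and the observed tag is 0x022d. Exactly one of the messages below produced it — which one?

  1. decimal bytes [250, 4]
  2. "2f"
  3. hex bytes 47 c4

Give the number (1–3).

Key "Dpnisui" = 44 70 6e 69 73 75 69 is 7 bytes > B = 4, so hash it first: H(key) = 02 dc, then zero-pad to 4 bytes: K' = 02 dc 00 00.
K' ⊕ ipad = 34 ea 36 36; K' ⊕ opad = 5e 80 5c 5c.
m1: inner = H(34 ea 36 36 fa 04) = 02 88; tag = H(5e 80 5c 5c 02 88) = 0220
m2: inner = H(34 ea 36 36 32 66) = 02 22; tag = H(5e 80 5c 5c 02 22) = 01ba
m3: inner = H(34 ea 36 36 47 c4) = 02 95; tag = H(5e 80 5c 5c 02 95) = 022d ← matches

3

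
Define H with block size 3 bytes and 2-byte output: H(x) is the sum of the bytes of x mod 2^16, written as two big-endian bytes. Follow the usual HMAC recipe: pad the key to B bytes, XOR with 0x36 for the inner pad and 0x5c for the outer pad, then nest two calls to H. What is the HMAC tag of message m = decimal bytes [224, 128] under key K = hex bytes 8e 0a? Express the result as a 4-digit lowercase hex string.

Key hex bytes 8e 0a is 2 bytes ≤ B = 3; zero-pad to 3 bytes: K' = 8e 0a 00.
K' ⊕ ipad = b8 3c 36.  K' ⊕ opad = d2 56 5c.
Inner input = (K'⊕ipad) ∥ m = b8 3c 36 ∥ e0 80.
Inner hash: sum = 184+60+54+224+128 = 650 → 02 8a.
Outer input = (K'⊕opad) ∥ inner = d2 56 5c ∥ 02 8a.
Outer hash (tag): sum = 210+86+92+2+138 = 528 → 02 10.

0210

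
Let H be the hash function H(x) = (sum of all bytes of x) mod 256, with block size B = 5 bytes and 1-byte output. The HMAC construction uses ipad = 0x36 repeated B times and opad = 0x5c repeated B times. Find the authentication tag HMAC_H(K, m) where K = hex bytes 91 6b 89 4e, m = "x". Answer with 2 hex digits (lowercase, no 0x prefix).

30

Key hex bytes 91 6b 89 4e is 4 bytes ≤ B = 5; zero-pad to 5 bytes: K' = 91 6b 89 4e 00.
K' ⊕ ipad = a7 5d bf 78 36.  K' ⊕ opad = cd 37 d5 12 5c.
Inner input = (K'⊕ipad) ∥ m = a7 5d bf 78 36 ∥ 78.
Inner hash: sum = 167+93+191+120+54+120 = 745; mod 256 = 233 → e9.
Outer input = (K'⊕opad) ∥ inner = cd 37 d5 12 5c ∥ e9.
Outer hash (tag): sum = 205+55+213+18+92+233 = 816; mod 256 = 48 → 30.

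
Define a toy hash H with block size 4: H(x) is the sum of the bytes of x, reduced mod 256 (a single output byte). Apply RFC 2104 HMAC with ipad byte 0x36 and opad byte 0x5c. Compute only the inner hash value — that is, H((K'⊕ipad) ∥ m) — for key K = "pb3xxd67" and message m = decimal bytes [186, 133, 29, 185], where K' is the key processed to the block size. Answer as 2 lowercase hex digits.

Key "pb3xxd67" = 70 62 33 78 78 64 36 37 is 8 bytes > B = 4, so hash it first: H(key) = c6, then zero-pad to 4 bytes: K' = c6 00 00 00.
K' ⊕ ipad = f0 36 36 36.
Inner input = f0 36 36 36 ∥ ba 85 1d b9.
Inner hash: sum = 240+54+54+54+186+133+29+185 = 935; mod 256 = 167 → a7.

a7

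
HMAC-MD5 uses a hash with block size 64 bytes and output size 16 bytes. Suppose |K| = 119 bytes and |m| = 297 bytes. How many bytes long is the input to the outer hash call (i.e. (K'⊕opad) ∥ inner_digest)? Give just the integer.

Key is 119 > 64 bytes, so it is hashed to 16 bytes then zero-padded to 64: |K'| = 64.
Outer input = (K'⊕opad) ∥ H(inner) → 64 + 16 = 80 bytes.

80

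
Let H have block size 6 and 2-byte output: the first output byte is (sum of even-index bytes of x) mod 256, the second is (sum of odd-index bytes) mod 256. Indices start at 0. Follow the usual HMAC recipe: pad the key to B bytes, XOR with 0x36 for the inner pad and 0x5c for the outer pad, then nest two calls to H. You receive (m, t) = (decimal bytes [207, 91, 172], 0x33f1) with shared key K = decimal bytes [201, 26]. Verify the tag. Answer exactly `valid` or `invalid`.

valid

Key decimal bytes [201, 26] = c9 1a is 2 bytes ≤ B = 6; zero-pad to 6 bytes: K' = c9 1a 00 00 00 00.
K' ⊕ ipad = ff 2c 36 36 36 36; K' ⊕ opad = 95 46 5c 5c 5c 5c.
Inner hash: even-index sum = 742 mod 256 = 230; odd-index sum = 243 mod 256 = 243 → e6 f3.
Outer hash (recomputed tag): even-index sum = 563 mod 256 = 51; odd-index sum = 497 mod 256 = 241 → 33 f1.
Recomputed tag = 33f1; claimed = 33f1 → match.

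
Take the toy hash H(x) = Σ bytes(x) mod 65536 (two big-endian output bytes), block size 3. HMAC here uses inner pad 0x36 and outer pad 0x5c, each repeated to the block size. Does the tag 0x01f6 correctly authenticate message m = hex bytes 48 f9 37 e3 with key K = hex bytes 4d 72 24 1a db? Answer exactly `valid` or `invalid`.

valid

Key hex bytes 4d 72 24 1a db is 5 bytes > B = 3, so hash it first: H(key) = 01 d8, then zero-pad to 3 bytes: K' = 01 d8 00.
K' ⊕ ipad = 37 ee 36; K' ⊕ opad = 5d 84 5c.
Inner hash: sum = 55+238+54+72+249+55+227 = 950 → 03 b6.
Outer hash (recomputed tag): sum = 93+132+92+3+182 = 502 → 01 f6.
Recomputed tag = 01f6; claimed = 01f6 → match.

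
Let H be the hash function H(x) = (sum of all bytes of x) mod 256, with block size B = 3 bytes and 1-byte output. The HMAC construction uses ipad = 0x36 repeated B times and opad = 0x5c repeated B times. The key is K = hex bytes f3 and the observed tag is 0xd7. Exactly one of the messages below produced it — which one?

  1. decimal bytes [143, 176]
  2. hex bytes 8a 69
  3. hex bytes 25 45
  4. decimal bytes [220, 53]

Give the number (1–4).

1

Key hex bytes f3 is 1 byte ≤ B = 3; zero-pad to 3 bytes: K' = f3 00 00.
K' ⊕ ipad = c5 36 36; K' ⊕ opad = af 5c 5c.
m1: inner = H(c5 36 36 8f b0) = 70; tag = H(af 5c 5c 70) = d7 ← matches
m2: inner = H(c5 36 36 8a 69) = 24; tag = H(af 5c 5c 24) = 8b
m3: inner = H(c5 36 36 25 45) = 9b; tag = H(af 5c 5c 9b) = 02
m4: inner = H(c5 36 36 dc 35) = 42; tag = H(af 5c 5c 42) = a9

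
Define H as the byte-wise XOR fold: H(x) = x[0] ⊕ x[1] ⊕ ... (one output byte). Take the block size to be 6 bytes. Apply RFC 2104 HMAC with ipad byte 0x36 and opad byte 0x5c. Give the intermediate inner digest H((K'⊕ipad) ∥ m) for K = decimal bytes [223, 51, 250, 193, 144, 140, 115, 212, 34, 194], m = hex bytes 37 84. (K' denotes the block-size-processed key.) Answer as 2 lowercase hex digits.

Key decimal bytes [223, 51, 250, 193, 144, 140, 115, 212, 34, 194] = df 33 fa c1 90 8c 73 d4 22 c2 is 10 bytes > B = 6, so hash it first: H(key) = 8c, then zero-pad to 6 bytes: K' = 8c 00 00 00 00 00.
K' ⊕ ipad = ba 36 36 36 36 36.
Inner input = ba 36 36 36 36 36 ∥ 37 84.
Inner hash: XOR ba⊕36⊕36⊕36⊕36⊕36⊕37⊕84 = 3f.

3f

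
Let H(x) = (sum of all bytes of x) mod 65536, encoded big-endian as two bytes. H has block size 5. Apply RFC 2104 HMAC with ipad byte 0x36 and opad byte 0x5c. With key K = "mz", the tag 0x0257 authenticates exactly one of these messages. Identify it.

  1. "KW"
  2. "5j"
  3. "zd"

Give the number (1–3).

1

Key "mz" = 6d 7a is 2 bytes ≤ B = 5; zero-pad to 5 bytes: K' = 6d 7a 00 00 00.
K' ⊕ ipad = 5b 4c 36 36 36; K' ⊕ opad = 31 26 5c 5c 5c.
m1: inner = H(5b 4c 36 36 36 4b 57) = 01 eb; tag = H(31 26 5c 5c 5c 01 eb) = 0257 ← matches
m2: inner = H(5b 4c 36 36 36 35 6a) = 01 e8; tag = H(31 26 5c 5c 5c 01 e8) = 0254
m3: inner = H(5b 4c 36 36 36 7a 64) = 02 27; tag = H(31 26 5c 5c 5c 02 27) = 0194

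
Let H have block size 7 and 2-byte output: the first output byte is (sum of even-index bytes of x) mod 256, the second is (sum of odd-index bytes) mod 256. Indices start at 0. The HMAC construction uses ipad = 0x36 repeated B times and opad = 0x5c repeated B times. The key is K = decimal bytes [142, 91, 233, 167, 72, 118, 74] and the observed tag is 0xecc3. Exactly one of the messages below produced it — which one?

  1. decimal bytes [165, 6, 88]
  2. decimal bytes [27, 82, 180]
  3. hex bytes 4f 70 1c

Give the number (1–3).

Key decimal bytes [142, 91, 233, 167, 72, 118, 74] = 8e 5b e9 a7 48 76 4a is exactly B = 7 bytes: K' = 8e 5b e9 a7 48 76 4a.
K' ⊕ ipad = b8 6d df 91 7e 40 7c; K' ⊕ opad = d2 07 b5 fb 14 2a 16.
m1: inner = H(b8 6d df 91 7e 40 7c a5 06 58) = 97 3b; tag = H(d2 07 b5 fb 14 2a 16 97 3b) = ecc3 ← matches
m2: inner = H(b8 6d df 91 7e 40 7c 1b 52 b4) = e3 0d; tag = H(d2 07 b5 fb 14 2a 16 e3 0d) = be0f
m3: inner = H(b8 6d df 91 7e 40 7c 4f 70 1c) = 01 a9; tag = H(d2 07 b5 fb 14 2a 16 01 a9) = 5a2d

1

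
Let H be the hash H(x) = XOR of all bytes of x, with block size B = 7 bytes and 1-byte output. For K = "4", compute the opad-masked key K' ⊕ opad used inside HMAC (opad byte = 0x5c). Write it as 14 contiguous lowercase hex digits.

Key "4" = 34 is 1 byte ≤ B = 7; zero-pad to 7 bytes: K' = 34 00 00 00 00 00 00.
XOR each byte with 0x5c: 34⊕5c=68, 00⊕5c=5c, 00⊕5c=5c, 00⊕5c=5c, 00⊕5c=5c, 00⊕5c=5c, 00⊕5c=5c.

685c5c5c5c5c5c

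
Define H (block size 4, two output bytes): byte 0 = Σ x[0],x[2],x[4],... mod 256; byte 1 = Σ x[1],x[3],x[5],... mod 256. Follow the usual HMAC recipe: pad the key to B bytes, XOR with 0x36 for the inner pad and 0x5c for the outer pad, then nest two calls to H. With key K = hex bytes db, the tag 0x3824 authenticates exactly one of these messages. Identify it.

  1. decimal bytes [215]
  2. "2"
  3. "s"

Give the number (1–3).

2

Key hex bytes db is 1 byte ≤ B = 4; zero-pad to 4 bytes: K' = db 00 00 00.
K' ⊕ ipad = ed 36 36 36; K' ⊕ opad = 87 5c 5c 5c.
m1: inner = H(ed 36 36 36 d7) = fa 6c; tag = H(87 5c 5c 5c fa 6c) = dd24
m2: inner = H(ed 36 36 36 32) = 55 6c; tag = H(87 5c 5c 5c 55 6c) = 3824 ← matches
m3: inner = H(ed 36 36 36 73) = 96 6c; tag = H(87 5c 5c 5c 96 6c) = 7924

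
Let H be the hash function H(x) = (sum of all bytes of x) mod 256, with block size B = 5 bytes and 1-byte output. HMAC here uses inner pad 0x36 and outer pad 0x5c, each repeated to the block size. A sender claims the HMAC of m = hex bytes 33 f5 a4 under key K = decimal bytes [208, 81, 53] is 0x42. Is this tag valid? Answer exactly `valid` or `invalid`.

valid

Key decimal bytes [208, 81, 53] = d0 51 35 is 3 bytes ≤ B = 5; zero-pad to 5 bytes: K' = d0 51 35 00 00.
K' ⊕ ipad = e6 67 03 36 36; K' ⊕ opad = 8c 0d 69 5c 5c.
Inner hash: sum = 230+103+3+54+54+51+245+164 = 904; mod 256 = 136 → 88.
Outer hash (recomputed tag): sum = 140+13+105+92+92+136 = 578; mod 256 = 66 → 42.
Recomputed tag = 42; claimed = 42 → match.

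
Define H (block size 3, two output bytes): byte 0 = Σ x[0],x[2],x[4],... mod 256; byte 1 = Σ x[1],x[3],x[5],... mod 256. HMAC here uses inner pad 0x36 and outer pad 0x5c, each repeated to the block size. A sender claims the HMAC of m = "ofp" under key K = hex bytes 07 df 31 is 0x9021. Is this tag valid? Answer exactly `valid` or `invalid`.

valid

Key hex bytes 07 df 31 is exactly B = 3 bytes: K' = 07 df 31.
K' ⊕ ipad = 31 e9 07; K' ⊕ opad = 5b 83 6d.
Inner hash: even-index sum = 158 mod 256 = 158; odd-index sum = 456 mod 256 = 200 → 9e c8.
Outer hash (recomputed tag): even-index sum = 400 mod 256 = 144; odd-index sum = 289 mod 256 = 33 → 90 21.
Recomputed tag = 9021; claimed = 9021 → match.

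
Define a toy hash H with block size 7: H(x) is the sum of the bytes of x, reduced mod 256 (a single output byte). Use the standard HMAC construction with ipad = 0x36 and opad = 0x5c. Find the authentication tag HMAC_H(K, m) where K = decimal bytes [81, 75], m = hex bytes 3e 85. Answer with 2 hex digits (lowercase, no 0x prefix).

Key decimal bytes [81, 75] = 51 4b is 2 bytes ≤ B = 7; zero-pad to 7 bytes: K' = 51 4b 00 00 00 00 00.
K' ⊕ ipad = 67 7d 36 36 36 36 36.  K' ⊕ opad = 0d 17 5c 5c 5c 5c 5c.
Inner input = (K'⊕ipad) ∥ m = 67 7d 36 36 36 36 36 ∥ 3e 85.
Inner hash: sum = 103+125+54+54+54+54+54+62+133 = 693; mod 256 = 181 → b5.
Outer input = (K'⊕opad) ∥ inner = 0d 17 5c 5c 5c 5c 5c ∥ b5.
Outer hash (tag): sum = 13+23+92+92+92+92+92+181 = 677; mod 256 = 165 → a5.

a5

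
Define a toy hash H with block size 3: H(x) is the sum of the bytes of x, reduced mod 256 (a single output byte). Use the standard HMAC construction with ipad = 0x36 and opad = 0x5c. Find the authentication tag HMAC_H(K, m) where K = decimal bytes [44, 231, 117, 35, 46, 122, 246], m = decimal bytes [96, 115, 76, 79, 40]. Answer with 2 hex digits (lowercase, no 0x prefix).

4e

Key decimal bytes [44, 231, 117, 35, 46, 122, 246] = 2c e7 75 23 2e 7a f6 is 7 bytes > B = 3, so hash it first: H(key) = 49, then zero-pad to 3 bytes: K' = 49 00 00.
K' ⊕ ipad = 7f 36 36.  K' ⊕ opad = 15 5c 5c.
Inner input = (K'⊕ipad) ∥ m = 7f 36 36 ∥ 60 73 4c 4f 28.
Inner hash: sum = 127+54+54+96+115+76+79+40 = 641; mod 256 = 129 → 81.
Outer input = (K'⊕opad) ∥ inner = 15 5c 5c ∥ 81.
Outer hash (tag): sum = 21+92+92+129 = 334; mod 256 = 78 → 4e.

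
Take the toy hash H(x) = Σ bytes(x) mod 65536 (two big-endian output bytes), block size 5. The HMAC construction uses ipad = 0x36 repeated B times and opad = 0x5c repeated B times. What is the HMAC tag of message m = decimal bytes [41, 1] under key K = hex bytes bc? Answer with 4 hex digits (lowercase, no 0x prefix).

02dd

Key hex bytes bc is 1 byte ≤ B = 5; zero-pad to 5 bytes: K' = bc 00 00 00 00.
K' ⊕ ipad = 8a 36 36 36 36.  K' ⊕ opad = e0 5c 5c 5c 5c.
Inner input = (K'⊕ipad) ∥ m = 8a 36 36 36 36 ∥ 29 01.
Inner hash: sum = 138+54+54+54+54+41+1 = 396 → 01 8c.
Outer input = (K'⊕opad) ∥ inner = e0 5c 5c 5c 5c ∥ 01 8c.
Outer hash (tag): sum = 224+92+92+92+92+1+140 = 733 → 02 dd.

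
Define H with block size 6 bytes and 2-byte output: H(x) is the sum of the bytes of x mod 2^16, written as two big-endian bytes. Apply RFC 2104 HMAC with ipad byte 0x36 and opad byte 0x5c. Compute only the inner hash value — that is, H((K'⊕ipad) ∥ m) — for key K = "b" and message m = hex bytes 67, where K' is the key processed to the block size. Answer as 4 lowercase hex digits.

01c9

Key "b" = 62 is 1 byte ≤ B = 6; zero-pad to 6 bytes: K' = 62 00 00 00 00 00.
K' ⊕ ipad = 54 36 36 36 36 36.
Inner input = 54 36 36 36 36 36 ∥ 67.
Inner hash: sum = 84+54+54+54+54+54+103 = 457 → 01 c9.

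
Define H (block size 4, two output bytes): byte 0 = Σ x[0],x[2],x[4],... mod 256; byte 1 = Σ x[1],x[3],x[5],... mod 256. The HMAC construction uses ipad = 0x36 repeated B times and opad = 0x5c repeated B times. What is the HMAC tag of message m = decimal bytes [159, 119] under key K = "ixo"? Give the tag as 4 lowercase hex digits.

bf7b

Key "ixo" = 69 78 6f is 3 bytes ≤ B = 4; zero-pad to 4 bytes: K' = 69 78 6f 00.
K' ⊕ ipad = 5f 4e 59 36.  K' ⊕ opad = 35 24 33 5c.
Inner input = (K'⊕ipad) ∥ m = 5f 4e 59 36 ∥ 9f 77.
Inner hash: even-index sum = 343 mod 256 = 87; odd-index sum = 251 mod 256 = 251 → 57 fb.
Outer input = (K'⊕opad) ∥ inner = 35 24 33 5c ∥ 57 fb.
Outer hash (tag): even-index sum = 191 mod 256 = 191; odd-index sum = 379 mod 256 = 123 → bf 7b.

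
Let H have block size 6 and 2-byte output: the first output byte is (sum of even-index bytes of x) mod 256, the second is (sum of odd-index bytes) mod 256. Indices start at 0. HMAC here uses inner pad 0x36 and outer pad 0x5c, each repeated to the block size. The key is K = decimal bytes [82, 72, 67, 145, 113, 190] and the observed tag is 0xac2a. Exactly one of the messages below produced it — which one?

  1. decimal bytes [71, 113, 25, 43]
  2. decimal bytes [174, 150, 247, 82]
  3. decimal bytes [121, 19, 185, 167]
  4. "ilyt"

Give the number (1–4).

3

Key decimal bytes [82, 72, 67, 145, 113, 190] = 52 48 43 91 71 be is exactly B = 6 bytes: K' = 52 48 43 91 71 be.
K' ⊕ ipad = 64 7e 75 a7 47 88; K' ⊕ opad = 0e 14 1f cd 2d e2.
m1: inner = H(64 7e 75 a7 47 88 47 71 19 2b) = 80 49; tag = H(0e 14 1f cd 2d e2 80 49) = da0c
m2: inner = H(64 7e 75 a7 47 88 ae 96 f7 52) = c5 95; tag = H(0e 14 1f cd 2d e2 c5 95) = 1f58
m3: inner = H(64 7e 75 a7 47 88 79 13 b9 a7) = 52 67; tag = H(0e 14 1f cd 2d e2 52 67) = ac2a ← matches
m4: inner = H(64 7e 75 a7 47 88 69 6c 79 74) = 02 8d; tag = H(0e 14 1f cd 2d e2 02 8d) = 5c50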